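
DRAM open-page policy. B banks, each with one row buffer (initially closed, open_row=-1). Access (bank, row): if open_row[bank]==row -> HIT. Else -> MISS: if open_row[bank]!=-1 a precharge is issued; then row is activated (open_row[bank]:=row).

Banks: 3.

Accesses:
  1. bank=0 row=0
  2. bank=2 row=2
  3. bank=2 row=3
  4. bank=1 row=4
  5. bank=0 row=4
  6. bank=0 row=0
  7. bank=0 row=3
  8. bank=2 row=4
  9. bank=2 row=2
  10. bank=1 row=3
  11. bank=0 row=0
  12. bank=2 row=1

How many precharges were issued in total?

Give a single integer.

Acc 1: bank0 row0 -> MISS (open row0); precharges=0
Acc 2: bank2 row2 -> MISS (open row2); precharges=0
Acc 3: bank2 row3 -> MISS (open row3); precharges=1
Acc 4: bank1 row4 -> MISS (open row4); precharges=1
Acc 5: bank0 row4 -> MISS (open row4); precharges=2
Acc 6: bank0 row0 -> MISS (open row0); precharges=3
Acc 7: bank0 row3 -> MISS (open row3); precharges=4
Acc 8: bank2 row4 -> MISS (open row4); precharges=5
Acc 9: bank2 row2 -> MISS (open row2); precharges=6
Acc 10: bank1 row3 -> MISS (open row3); precharges=7
Acc 11: bank0 row0 -> MISS (open row0); precharges=8
Acc 12: bank2 row1 -> MISS (open row1); precharges=9

Answer: 9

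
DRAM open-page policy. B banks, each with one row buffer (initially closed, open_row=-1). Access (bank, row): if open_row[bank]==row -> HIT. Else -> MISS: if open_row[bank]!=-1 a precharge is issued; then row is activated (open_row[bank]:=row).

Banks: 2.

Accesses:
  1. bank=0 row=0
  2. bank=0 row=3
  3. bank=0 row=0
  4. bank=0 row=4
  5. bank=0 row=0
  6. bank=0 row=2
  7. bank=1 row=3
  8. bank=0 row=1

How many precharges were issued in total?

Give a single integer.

Answer: 6

Derivation:
Acc 1: bank0 row0 -> MISS (open row0); precharges=0
Acc 2: bank0 row3 -> MISS (open row3); precharges=1
Acc 3: bank0 row0 -> MISS (open row0); precharges=2
Acc 4: bank0 row4 -> MISS (open row4); precharges=3
Acc 5: bank0 row0 -> MISS (open row0); precharges=4
Acc 6: bank0 row2 -> MISS (open row2); precharges=5
Acc 7: bank1 row3 -> MISS (open row3); precharges=5
Acc 8: bank0 row1 -> MISS (open row1); precharges=6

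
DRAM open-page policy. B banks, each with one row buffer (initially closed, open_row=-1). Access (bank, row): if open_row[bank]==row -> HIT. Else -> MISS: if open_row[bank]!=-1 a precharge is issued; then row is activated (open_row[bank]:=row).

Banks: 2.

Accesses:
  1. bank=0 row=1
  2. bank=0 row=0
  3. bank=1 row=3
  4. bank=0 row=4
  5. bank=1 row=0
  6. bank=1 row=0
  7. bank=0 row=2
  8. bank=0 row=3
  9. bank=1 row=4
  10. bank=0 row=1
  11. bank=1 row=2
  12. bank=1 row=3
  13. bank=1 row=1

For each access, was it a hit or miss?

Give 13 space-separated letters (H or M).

Acc 1: bank0 row1 -> MISS (open row1); precharges=0
Acc 2: bank0 row0 -> MISS (open row0); precharges=1
Acc 3: bank1 row3 -> MISS (open row3); precharges=1
Acc 4: bank0 row4 -> MISS (open row4); precharges=2
Acc 5: bank1 row0 -> MISS (open row0); precharges=3
Acc 6: bank1 row0 -> HIT
Acc 7: bank0 row2 -> MISS (open row2); precharges=4
Acc 8: bank0 row3 -> MISS (open row3); precharges=5
Acc 9: bank1 row4 -> MISS (open row4); precharges=6
Acc 10: bank0 row1 -> MISS (open row1); precharges=7
Acc 11: bank1 row2 -> MISS (open row2); precharges=8
Acc 12: bank1 row3 -> MISS (open row3); precharges=9
Acc 13: bank1 row1 -> MISS (open row1); precharges=10

Answer: M M M M M H M M M M M M M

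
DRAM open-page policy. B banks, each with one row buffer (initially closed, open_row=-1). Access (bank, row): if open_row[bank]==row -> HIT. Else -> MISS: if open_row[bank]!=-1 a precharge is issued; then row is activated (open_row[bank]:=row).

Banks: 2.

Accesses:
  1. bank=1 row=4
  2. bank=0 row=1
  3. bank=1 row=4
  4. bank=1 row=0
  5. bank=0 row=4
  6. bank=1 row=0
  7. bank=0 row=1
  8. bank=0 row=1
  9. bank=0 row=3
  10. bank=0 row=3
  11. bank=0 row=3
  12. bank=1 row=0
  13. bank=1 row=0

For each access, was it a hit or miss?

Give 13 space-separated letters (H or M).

Answer: M M H M M H M H M H H H H

Derivation:
Acc 1: bank1 row4 -> MISS (open row4); precharges=0
Acc 2: bank0 row1 -> MISS (open row1); precharges=0
Acc 3: bank1 row4 -> HIT
Acc 4: bank1 row0 -> MISS (open row0); precharges=1
Acc 5: bank0 row4 -> MISS (open row4); precharges=2
Acc 6: bank1 row0 -> HIT
Acc 7: bank0 row1 -> MISS (open row1); precharges=3
Acc 8: bank0 row1 -> HIT
Acc 9: bank0 row3 -> MISS (open row3); precharges=4
Acc 10: bank0 row3 -> HIT
Acc 11: bank0 row3 -> HIT
Acc 12: bank1 row0 -> HIT
Acc 13: bank1 row0 -> HIT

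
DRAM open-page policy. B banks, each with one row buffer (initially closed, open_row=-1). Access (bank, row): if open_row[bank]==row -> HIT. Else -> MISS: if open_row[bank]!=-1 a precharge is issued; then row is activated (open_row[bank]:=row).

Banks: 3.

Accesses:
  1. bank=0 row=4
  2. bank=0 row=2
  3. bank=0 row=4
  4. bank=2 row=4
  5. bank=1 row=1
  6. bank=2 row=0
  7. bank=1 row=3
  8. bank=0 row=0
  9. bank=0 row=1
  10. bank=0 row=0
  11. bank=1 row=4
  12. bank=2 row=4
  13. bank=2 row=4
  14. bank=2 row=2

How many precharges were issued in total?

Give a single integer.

Answer: 10

Derivation:
Acc 1: bank0 row4 -> MISS (open row4); precharges=0
Acc 2: bank0 row2 -> MISS (open row2); precharges=1
Acc 3: bank0 row4 -> MISS (open row4); precharges=2
Acc 4: bank2 row4 -> MISS (open row4); precharges=2
Acc 5: bank1 row1 -> MISS (open row1); precharges=2
Acc 6: bank2 row0 -> MISS (open row0); precharges=3
Acc 7: bank1 row3 -> MISS (open row3); precharges=4
Acc 8: bank0 row0 -> MISS (open row0); precharges=5
Acc 9: bank0 row1 -> MISS (open row1); precharges=6
Acc 10: bank0 row0 -> MISS (open row0); precharges=7
Acc 11: bank1 row4 -> MISS (open row4); precharges=8
Acc 12: bank2 row4 -> MISS (open row4); precharges=9
Acc 13: bank2 row4 -> HIT
Acc 14: bank2 row2 -> MISS (open row2); precharges=10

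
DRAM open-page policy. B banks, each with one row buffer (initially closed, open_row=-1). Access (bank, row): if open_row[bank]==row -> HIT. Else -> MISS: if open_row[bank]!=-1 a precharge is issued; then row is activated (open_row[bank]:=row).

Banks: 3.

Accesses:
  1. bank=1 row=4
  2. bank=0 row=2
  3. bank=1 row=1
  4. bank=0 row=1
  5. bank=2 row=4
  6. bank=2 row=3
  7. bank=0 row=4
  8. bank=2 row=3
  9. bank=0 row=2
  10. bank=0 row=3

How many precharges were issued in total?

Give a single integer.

Answer: 6

Derivation:
Acc 1: bank1 row4 -> MISS (open row4); precharges=0
Acc 2: bank0 row2 -> MISS (open row2); precharges=0
Acc 3: bank1 row1 -> MISS (open row1); precharges=1
Acc 4: bank0 row1 -> MISS (open row1); precharges=2
Acc 5: bank2 row4 -> MISS (open row4); precharges=2
Acc 6: bank2 row3 -> MISS (open row3); precharges=3
Acc 7: bank0 row4 -> MISS (open row4); precharges=4
Acc 8: bank2 row3 -> HIT
Acc 9: bank0 row2 -> MISS (open row2); precharges=5
Acc 10: bank0 row3 -> MISS (open row3); precharges=6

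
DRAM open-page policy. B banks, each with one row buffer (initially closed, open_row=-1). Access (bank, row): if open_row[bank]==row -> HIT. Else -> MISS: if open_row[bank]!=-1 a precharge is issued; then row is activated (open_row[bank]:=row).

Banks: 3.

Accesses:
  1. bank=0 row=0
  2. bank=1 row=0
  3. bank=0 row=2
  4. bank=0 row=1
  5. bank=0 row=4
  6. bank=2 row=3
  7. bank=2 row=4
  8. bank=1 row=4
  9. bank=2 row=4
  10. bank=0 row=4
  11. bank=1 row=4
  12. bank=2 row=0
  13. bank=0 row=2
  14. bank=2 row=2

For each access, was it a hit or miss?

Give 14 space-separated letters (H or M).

Answer: M M M M M M M M H H H M M M

Derivation:
Acc 1: bank0 row0 -> MISS (open row0); precharges=0
Acc 2: bank1 row0 -> MISS (open row0); precharges=0
Acc 3: bank0 row2 -> MISS (open row2); precharges=1
Acc 4: bank0 row1 -> MISS (open row1); precharges=2
Acc 5: bank0 row4 -> MISS (open row4); precharges=3
Acc 6: bank2 row3 -> MISS (open row3); precharges=3
Acc 7: bank2 row4 -> MISS (open row4); precharges=4
Acc 8: bank1 row4 -> MISS (open row4); precharges=5
Acc 9: bank2 row4 -> HIT
Acc 10: bank0 row4 -> HIT
Acc 11: bank1 row4 -> HIT
Acc 12: bank2 row0 -> MISS (open row0); precharges=6
Acc 13: bank0 row2 -> MISS (open row2); precharges=7
Acc 14: bank2 row2 -> MISS (open row2); precharges=8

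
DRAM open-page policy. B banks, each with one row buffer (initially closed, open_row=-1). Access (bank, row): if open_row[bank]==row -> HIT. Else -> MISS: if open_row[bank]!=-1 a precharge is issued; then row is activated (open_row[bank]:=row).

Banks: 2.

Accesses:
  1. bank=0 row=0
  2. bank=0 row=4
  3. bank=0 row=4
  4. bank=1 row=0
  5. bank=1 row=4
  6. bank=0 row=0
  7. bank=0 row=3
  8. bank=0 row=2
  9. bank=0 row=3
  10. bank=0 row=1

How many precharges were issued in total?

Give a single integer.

Acc 1: bank0 row0 -> MISS (open row0); precharges=0
Acc 2: bank0 row4 -> MISS (open row4); precharges=1
Acc 3: bank0 row4 -> HIT
Acc 4: bank1 row0 -> MISS (open row0); precharges=1
Acc 5: bank1 row4 -> MISS (open row4); precharges=2
Acc 6: bank0 row0 -> MISS (open row0); precharges=3
Acc 7: bank0 row3 -> MISS (open row3); precharges=4
Acc 8: bank0 row2 -> MISS (open row2); precharges=5
Acc 9: bank0 row3 -> MISS (open row3); precharges=6
Acc 10: bank0 row1 -> MISS (open row1); precharges=7

Answer: 7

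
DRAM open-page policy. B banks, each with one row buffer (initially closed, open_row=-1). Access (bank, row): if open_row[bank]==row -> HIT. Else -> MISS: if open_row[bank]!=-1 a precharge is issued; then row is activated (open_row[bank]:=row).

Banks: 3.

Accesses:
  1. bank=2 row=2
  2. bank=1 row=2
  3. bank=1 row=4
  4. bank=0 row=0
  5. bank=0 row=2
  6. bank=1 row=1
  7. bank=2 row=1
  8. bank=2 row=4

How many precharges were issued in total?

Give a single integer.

Acc 1: bank2 row2 -> MISS (open row2); precharges=0
Acc 2: bank1 row2 -> MISS (open row2); precharges=0
Acc 3: bank1 row4 -> MISS (open row4); precharges=1
Acc 4: bank0 row0 -> MISS (open row0); precharges=1
Acc 5: bank0 row2 -> MISS (open row2); precharges=2
Acc 6: bank1 row1 -> MISS (open row1); precharges=3
Acc 7: bank2 row1 -> MISS (open row1); precharges=4
Acc 8: bank2 row4 -> MISS (open row4); precharges=5

Answer: 5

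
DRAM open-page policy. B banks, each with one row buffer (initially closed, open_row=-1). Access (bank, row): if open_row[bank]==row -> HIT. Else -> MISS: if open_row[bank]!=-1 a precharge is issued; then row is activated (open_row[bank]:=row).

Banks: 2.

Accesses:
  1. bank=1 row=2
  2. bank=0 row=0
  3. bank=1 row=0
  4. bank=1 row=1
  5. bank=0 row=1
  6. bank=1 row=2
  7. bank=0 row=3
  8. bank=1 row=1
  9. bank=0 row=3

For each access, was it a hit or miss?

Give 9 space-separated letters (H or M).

Answer: M M M M M M M M H

Derivation:
Acc 1: bank1 row2 -> MISS (open row2); precharges=0
Acc 2: bank0 row0 -> MISS (open row0); precharges=0
Acc 3: bank1 row0 -> MISS (open row0); precharges=1
Acc 4: bank1 row1 -> MISS (open row1); precharges=2
Acc 5: bank0 row1 -> MISS (open row1); precharges=3
Acc 6: bank1 row2 -> MISS (open row2); precharges=4
Acc 7: bank0 row3 -> MISS (open row3); precharges=5
Acc 8: bank1 row1 -> MISS (open row1); precharges=6
Acc 9: bank0 row3 -> HIT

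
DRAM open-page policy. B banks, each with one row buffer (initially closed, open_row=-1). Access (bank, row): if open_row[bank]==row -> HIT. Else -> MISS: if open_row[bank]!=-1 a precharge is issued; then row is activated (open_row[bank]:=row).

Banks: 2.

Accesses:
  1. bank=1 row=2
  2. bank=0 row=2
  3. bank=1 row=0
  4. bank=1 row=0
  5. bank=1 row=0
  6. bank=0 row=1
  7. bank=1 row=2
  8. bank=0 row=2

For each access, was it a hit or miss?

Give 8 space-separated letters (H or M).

Acc 1: bank1 row2 -> MISS (open row2); precharges=0
Acc 2: bank0 row2 -> MISS (open row2); precharges=0
Acc 3: bank1 row0 -> MISS (open row0); precharges=1
Acc 4: bank1 row0 -> HIT
Acc 5: bank1 row0 -> HIT
Acc 6: bank0 row1 -> MISS (open row1); precharges=2
Acc 7: bank1 row2 -> MISS (open row2); precharges=3
Acc 8: bank0 row2 -> MISS (open row2); precharges=4

Answer: M M M H H M M M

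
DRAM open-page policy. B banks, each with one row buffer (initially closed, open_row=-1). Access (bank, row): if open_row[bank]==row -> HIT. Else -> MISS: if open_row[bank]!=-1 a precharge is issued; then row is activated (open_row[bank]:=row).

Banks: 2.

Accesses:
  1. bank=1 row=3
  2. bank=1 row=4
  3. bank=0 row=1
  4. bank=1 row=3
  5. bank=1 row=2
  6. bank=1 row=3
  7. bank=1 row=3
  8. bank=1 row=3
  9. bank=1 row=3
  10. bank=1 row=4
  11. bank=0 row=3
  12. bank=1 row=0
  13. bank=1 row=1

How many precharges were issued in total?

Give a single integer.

Answer: 8

Derivation:
Acc 1: bank1 row3 -> MISS (open row3); precharges=0
Acc 2: bank1 row4 -> MISS (open row4); precharges=1
Acc 3: bank0 row1 -> MISS (open row1); precharges=1
Acc 4: bank1 row3 -> MISS (open row3); precharges=2
Acc 5: bank1 row2 -> MISS (open row2); precharges=3
Acc 6: bank1 row3 -> MISS (open row3); precharges=4
Acc 7: bank1 row3 -> HIT
Acc 8: bank1 row3 -> HIT
Acc 9: bank1 row3 -> HIT
Acc 10: bank1 row4 -> MISS (open row4); precharges=5
Acc 11: bank0 row3 -> MISS (open row3); precharges=6
Acc 12: bank1 row0 -> MISS (open row0); precharges=7
Acc 13: bank1 row1 -> MISS (open row1); precharges=8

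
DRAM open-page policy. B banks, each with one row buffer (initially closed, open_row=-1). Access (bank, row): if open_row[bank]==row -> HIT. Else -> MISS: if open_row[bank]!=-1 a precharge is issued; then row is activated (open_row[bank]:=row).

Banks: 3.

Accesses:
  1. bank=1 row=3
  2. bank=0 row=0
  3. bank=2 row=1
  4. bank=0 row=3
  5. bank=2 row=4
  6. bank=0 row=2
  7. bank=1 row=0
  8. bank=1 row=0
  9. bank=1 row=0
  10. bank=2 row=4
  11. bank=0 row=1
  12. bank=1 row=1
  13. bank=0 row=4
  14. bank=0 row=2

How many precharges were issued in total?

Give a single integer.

Acc 1: bank1 row3 -> MISS (open row3); precharges=0
Acc 2: bank0 row0 -> MISS (open row0); precharges=0
Acc 3: bank2 row1 -> MISS (open row1); precharges=0
Acc 4: bank0 row3 -> MISS (open row3); precharges=1
Acc 5: bank2 row4 -> MISS (open row4); precharges=2
Acc 6: bank0 row2 -> MISS (open row2); precharges=3
Acc 7: bank1 row0 -> MISS (open row0); precharges=4
Acc 8: bank1 row0 -> HIT
Acc 9: bank1 row0 -> HIT
Acc 10: bank2 row4 -> HIT
Acc 11: bank0 row1 -> MISS (open row1); precharges=5
Acc 12: bank1 row1 -> MISS (open row1); precharges=6
Acc 13: bank0 row4 -> MISS (open row4); precharges=7
Acc 14: bank0 row2 -> MISS (open row2); precharges=8

Answer: 8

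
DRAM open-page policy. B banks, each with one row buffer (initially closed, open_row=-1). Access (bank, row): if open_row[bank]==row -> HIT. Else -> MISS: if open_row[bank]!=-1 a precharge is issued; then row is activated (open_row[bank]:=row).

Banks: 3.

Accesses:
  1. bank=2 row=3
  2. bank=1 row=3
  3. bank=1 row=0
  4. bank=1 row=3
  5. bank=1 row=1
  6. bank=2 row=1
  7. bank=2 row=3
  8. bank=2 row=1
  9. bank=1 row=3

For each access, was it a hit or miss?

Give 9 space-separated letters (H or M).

Answer: M M M M M M M M M

Derivation:
Acc 1: bank2 row3 -> MISS (open row3); precharges=0
Acc 2: bank1 row3 -> MISS (open row3); precharges=0
Acc 3: bank1 row0 -> MISS (open row0); precharges=1
Acc 4: bank1 row3 -> MISS (open row3); precharges=2
Acc 5: bank1 row1 -> MISS (open row1); precharges=3
Acc 6: bank2 row1 -> MISS (open row1); precharges=4
Acc 7: bank2 row3 -> MISS (open row3); precharges=5
Acc 8: bank2 row1 -> MISS (open row1); precharges=6
Acc 9: bank1 row3 -> MISS (open row3); precharges=7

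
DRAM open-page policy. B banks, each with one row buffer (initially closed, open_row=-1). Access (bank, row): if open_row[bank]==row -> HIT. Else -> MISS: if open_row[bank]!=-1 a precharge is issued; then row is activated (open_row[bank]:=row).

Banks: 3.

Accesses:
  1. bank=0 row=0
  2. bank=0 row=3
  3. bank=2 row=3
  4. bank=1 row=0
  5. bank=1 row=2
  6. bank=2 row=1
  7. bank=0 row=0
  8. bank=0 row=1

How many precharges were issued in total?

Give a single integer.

Acc 1: bank0 row0 -> MISS (open row0); precharges=0
Acc 2: bank0 row3 -> MISS (open row3); precharges=1
Acc 3: bank2 row3 -> MISS (open row3); precharges=1
Acc 4: bank1 row0 -> MISS (open row0); precharges=1
Acc 5: bank1 row2 -> MISS (open row2); precharges=2
Acc 6: bank2 row1 -> MISS (open row1); precharges=3
Acc 7: bank0 row0 -> MISS (open row0); precharges=4
Acc 8: bank0 row1 -> MISS (open row1); precharges=5

Answer: 5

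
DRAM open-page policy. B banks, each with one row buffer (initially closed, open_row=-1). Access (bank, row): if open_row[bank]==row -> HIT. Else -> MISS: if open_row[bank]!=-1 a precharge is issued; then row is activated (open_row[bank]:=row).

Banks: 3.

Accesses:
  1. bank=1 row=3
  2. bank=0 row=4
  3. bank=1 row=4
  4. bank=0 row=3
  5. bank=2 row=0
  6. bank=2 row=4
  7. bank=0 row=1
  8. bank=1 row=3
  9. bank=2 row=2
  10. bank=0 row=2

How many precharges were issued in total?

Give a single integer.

Acc 1: bank1 row3 -> MISS (open row3); precharges=0
Acc 2: bank0 row4 -> MISS (open row4); precharges=0
Acc 3: bank1 row4 -> MISS (open row4); precharges=1
Acc 4: bank0 row3 -> MISS (open row3); precharges=2
Acc 5: bank2 row0 -> MISS (open row0); precharges=2
Acc 6: bank2 row4 -> MISS (open row4); precharges=3
Acc 7: bank0 row1 -> MISS (open row1); precharges=4
Acc 8: bank1 row3 -> MISS (open row3); precharges=5
Acc 9: bank2 row2 -> MISS (open row2); precharges=6
Acc 10: bank0 row2 -> MISS (open row2); precharges=7

Answer: 7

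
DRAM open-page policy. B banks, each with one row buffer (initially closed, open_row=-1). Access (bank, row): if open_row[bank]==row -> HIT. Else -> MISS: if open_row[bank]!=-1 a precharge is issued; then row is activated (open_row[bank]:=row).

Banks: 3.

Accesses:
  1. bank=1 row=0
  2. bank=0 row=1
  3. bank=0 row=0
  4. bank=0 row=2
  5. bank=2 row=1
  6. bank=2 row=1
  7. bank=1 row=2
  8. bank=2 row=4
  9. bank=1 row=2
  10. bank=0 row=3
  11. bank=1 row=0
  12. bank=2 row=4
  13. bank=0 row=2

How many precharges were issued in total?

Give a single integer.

Answer: 7

Derivation:
Acc 1: bank1 row0 -> MISS (open row0); precharges=0
Acc 2: bank0 row1 -> MISS (open row1); precharges=0
Acc 3: bank0 row0 -> MISS (open row0); precharges=1
Acc 4: bank0 row2 -> MISS (open row2); precharges=2
Acc 5: bank2 row1 -> MISS (open row1); precharges=2
Acc 6: bank2 row1 -> HIT
Acc 7: bank1 row2 -> MISS (open row2); precharges=3
Acc 8: bank2 row4 -> MISS (open row4); precharges=4
Acc 9: bank1 row2 -> HIT
Acc 10: bank0 row3 -> MISS (open row3); precharges=5
Acc 11: bank1 row0 -> MISS (open row0); precharges=6
Acc 12: bank2 row4 -> HIT
Acc 13: bank0 row2 -> MISS (open row2); precharges=7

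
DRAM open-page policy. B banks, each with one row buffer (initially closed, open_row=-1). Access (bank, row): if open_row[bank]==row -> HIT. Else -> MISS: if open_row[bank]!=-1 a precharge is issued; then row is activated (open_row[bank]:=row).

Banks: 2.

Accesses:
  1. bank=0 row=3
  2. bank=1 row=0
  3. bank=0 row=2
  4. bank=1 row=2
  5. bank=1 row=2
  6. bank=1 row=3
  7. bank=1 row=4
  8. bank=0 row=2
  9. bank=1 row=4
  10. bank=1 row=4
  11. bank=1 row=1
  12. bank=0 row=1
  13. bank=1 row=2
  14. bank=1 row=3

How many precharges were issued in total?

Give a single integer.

Acc 1: bank0 row3 -> MISS (open row3); precharges=0
Acc 2: bank1 row0 -> MISS (open row0); precharges=0
Acc 3: bank0 row2 -> MISS (open row2); precharges=1
Acc 4: bank1 row2 -> MISS (open row2); precharges=2
Acc 5: bank1 row2 -> HIT
Acc 6: bank1 row3 -> MISS (open row3); precharges=3
Acc 7: bank1 row4 -> MISS (open row4); precharges=4
Acc 8: bank0 row2 -> HIT
Acc 9: bank1 row4 -> HIT
Acc 10: bank1 row4 -> HIT
Acc 11: bank1 row1 -> MISS (open row1); precharges=5
Acc 12: bank0 row1 -> MISS (open row1); precharges=6
Acc 13: bank1 row2 -> MISS (open row2); precharges=7
Acc 14: bank1 row3 -> MISS (open row3); precharges=8

Answer: 8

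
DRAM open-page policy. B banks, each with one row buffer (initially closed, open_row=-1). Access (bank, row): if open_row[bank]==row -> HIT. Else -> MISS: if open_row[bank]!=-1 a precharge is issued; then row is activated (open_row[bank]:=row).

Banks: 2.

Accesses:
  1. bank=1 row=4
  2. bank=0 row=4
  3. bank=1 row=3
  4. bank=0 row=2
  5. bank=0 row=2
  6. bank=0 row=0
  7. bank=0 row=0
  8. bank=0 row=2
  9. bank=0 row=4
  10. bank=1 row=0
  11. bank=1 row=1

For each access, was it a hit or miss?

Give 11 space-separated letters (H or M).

Answer: M M M M H M H M M M M

Derivation:
Acc 1: bank1 row4 -> MISS (open row4); precharges=0
Acc 2: bank0 row4 -> MISS (open row4); precharges=0
Acc 3: bank1 row3 -> MISS (open row3); precharges=1
Acc 4: bank0 row2 -> MISS (open row2); precharges=2
Acc 5: bank0 row2 -> HIT
Acc 6: bank0 row0 -> MISS (open row0); precharges=3
Acc 7: bank0 row0 -> HIT
Acc 8: bank0 row2 -> MISS (open row2); precharges=4
Acc 9: bank0 row4 -> MISS (open row4); precharges=5
Acc 10: bank1 row0 -> MISS (open row0); precharges=6
Acc 11: bank1 row1 -> MISS (open row1); precharges=7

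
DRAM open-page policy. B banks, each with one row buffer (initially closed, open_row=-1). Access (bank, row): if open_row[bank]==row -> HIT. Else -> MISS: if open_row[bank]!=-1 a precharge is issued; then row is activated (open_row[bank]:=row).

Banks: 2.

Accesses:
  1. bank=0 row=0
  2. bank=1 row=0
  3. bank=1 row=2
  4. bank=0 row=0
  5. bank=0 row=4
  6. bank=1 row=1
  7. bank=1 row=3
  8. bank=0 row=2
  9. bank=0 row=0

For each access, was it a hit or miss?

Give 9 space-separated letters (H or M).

Answer: M M M H M M M M M

Derivation:
Acc 1: bank0 row0 -> MISS (open row0); precharges=0
Acc 2: bank1 row0 -> MISS (open row0); precharges=0
Acc 3: bank1 row2 -> MISS (open row2); precharges=1
Acc 4: bank0 row0 -> HIT
Acc 5: bank0 row4 -> MISS (open row4); precharges=2
Acc 6: bank1 row1 -> MISS (open row1); precharges=3
Acc 7: bank1 row3 -> MISS (open row3); precharges=4
Acc 8: bank0 row2 -> MISS (open row2); precharges=5
Acc 9: bank0 row0 -> MISS (open row0); precharges=6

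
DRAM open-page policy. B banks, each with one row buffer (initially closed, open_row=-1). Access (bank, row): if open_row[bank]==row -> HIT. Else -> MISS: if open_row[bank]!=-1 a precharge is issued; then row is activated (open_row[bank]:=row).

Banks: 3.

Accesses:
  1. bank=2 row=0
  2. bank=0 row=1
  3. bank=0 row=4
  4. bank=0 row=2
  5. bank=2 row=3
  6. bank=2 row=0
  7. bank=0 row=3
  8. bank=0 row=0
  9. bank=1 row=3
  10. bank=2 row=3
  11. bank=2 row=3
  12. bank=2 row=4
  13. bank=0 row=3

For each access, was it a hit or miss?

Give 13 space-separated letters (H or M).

Acc 1: bank2 row0 -> MISS (open row0); precharges=0
Acc 2: bank0 row1 -> MISS (open row1); precharges=0
Acc 3: bank0 row4 -> MISS (open row4); precharges=1
Acc 4: bank0 row2 -> MISS (open row2); precharges=2
Acc 5: bank2 row3 -> MISS (open row3); precharges=3
Acc 6: bank2 row0 -> MISS (open row0); precharges=4
Acc 7: bank0 row3 -> MISS (open row3); precharges=5
Acc 8: bank0 row0 -> MISS (open row0); precharges=6
Acc 9: bank1 row3 -> MISS (open row3); precharges=6
Acc 10: bank2 row3 -> MISS (open row3); precharges=7
Acc 11: bank2 row3 -> HIT
Acc 12: bank2 row4 -> MISS (open row4); precharges=8
Acc 13: bank0 row3 -> MISS (open row3); precharges=9

Answer: M M M M M M M M M M H M M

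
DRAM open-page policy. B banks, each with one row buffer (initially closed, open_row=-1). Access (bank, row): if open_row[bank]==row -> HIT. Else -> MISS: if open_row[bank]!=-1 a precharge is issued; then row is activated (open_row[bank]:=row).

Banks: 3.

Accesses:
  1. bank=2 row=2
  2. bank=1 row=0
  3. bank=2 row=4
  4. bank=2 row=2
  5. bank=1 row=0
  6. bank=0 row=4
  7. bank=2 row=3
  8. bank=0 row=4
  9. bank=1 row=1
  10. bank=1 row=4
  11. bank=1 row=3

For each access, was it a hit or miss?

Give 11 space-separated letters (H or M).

Acc 1: bank2 row2 -> MISS (open row2); precharges=0
Acc 2: bank1 row0 -> MISS (open row0); precharges=0
Acc 3: bank2 row4 -> MISS (open row4); precharges=1
Acc 4: bank2 row2 -> MISS (open row2); precharges=2
Acc 5: bank1 row0 -> HIT
Acc 6: bank0 row4 -> MISS (open row4); precharges=2
Acc 7: bank2 row3 -> MISS (open row3); precharges=3
Acc 8: bank0 row4 -> HIT
Acc 9: bank1 row1 -> MISS (open row1); precharges=4
Acc 10: bank1 row4 -> MISS (open row4); precharges=5
Acc 11: bank1 row3 -> MISS (open row3); precharges=6

Answer: M M M M H M M H M M M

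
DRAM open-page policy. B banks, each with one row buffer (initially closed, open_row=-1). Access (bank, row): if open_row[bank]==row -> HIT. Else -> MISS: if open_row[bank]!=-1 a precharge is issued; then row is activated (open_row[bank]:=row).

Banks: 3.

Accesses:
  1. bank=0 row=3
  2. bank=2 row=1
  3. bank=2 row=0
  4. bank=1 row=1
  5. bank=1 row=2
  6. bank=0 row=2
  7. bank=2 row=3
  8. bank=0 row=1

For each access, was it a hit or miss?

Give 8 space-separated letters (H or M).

Answer: M M M M M M M M

Derivation:
Acc 1: bank0 row3 -> MISS (open row3); precharges=0
Acc 2: bank2 row1 -> MISS (open row1); precharges=0
Acc 3: bank2 row0 -> MISS (open row0); precharges=1
Acc 4: bank1 row1 -> MISS (open row1); precharges=1
Acc 5: bank1 row2 -> MISS (open row2); precharges=2
Acc 6: bank0 row2 -> MISS (open row2); precharges=3
Acc 7: bank2 row3 -> MISS (open row3); precharges=4
Acc 8: bank0 row1 -> MISS (open row1); precharges=5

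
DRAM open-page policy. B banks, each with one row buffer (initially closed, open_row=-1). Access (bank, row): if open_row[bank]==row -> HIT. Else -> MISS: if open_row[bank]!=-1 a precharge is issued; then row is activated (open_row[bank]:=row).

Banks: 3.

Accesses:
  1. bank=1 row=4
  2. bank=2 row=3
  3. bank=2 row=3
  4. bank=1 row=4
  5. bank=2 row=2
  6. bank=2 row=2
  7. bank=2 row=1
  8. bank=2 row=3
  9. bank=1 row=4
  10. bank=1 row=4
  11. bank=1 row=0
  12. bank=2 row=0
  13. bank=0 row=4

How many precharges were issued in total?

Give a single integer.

Acc 1: bank1 row4 -> MISS (open row4); precharges=0
Acc 2: bank2 row3 -> MISS (open row3); precharges=0
Acc 3: bank2 row3 -> HIT
Acc 4: bank1 row4 -> HIT
Acc 5: bank2 row2 -> MISS (open row2); precharges=1
Acc 6: bank2 row2 -> HIT
Acc 7: bank2 row1 -> MISS (open row1); precharges=2
Acc 8: bank2 row3 -> MISS (open row3); precharges=3
Acc 9: bank1 row4 -> HIT
Acc 10: bank1 row4 -> HIT
Acc 11: bank1 row0 -> MISS (open row0); precharges=4
Acc 12: bank2 row0 -> MISS (open row0); precharges=5
Acc 13: bank0 row4 -> MISS (open row4); precharges=5

Answer: 5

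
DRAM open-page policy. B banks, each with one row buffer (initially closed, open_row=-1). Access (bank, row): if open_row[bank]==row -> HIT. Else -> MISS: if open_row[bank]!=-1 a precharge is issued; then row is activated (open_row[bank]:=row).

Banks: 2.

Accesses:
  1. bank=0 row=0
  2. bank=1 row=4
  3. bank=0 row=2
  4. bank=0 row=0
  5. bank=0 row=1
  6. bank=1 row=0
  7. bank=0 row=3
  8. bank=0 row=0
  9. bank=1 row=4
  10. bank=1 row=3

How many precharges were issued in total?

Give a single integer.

Acc 1: bank0 row0 -> MISS (open row0); precharges=0
Acc 2: bank1 row4 -> MISS (open row4); precharges=0
Acc 3: bank0 row2 -> MISS (open row2); precharges=1
Acc 4: bank0 row0 -> MISS (open row0); precharges=2
Acc 5: bank0 row1 -> MISS (open row1); precharges=3
Acc 6: bank1 row0 -> MISS (open row0); precharges=4
Acc 7: bank0 row3 -> MISS (open row3); precharges=5
Acc 8: bank0 row0 -> MISS (open row0); precharges=6
Acc 9: bank1 row4 -> MISS (open row4); precharges=7
Acc 10: bank1 row3 -> MISS (open row3); precharges=8

Answer: 8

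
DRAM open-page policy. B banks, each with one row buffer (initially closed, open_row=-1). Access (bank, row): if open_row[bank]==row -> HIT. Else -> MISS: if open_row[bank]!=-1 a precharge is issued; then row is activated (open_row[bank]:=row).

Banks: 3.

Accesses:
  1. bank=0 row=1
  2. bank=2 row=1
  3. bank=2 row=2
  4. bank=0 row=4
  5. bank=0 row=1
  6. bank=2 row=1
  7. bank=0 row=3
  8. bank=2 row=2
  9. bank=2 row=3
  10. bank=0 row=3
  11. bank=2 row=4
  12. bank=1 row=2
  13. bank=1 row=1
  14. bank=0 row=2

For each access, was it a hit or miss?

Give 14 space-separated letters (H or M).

Answer: M M M M M M M M M H M M M M

Derivation:
Acc 1: bank0 row1 -> MISS (open row1); precharges=0
Acc 2: bank2 row1 -> MISS (open row1); precharges=0
Acc 3: bank2 row2 -> MISS (open row2); precharges=1
Acc 4: bank0 row4 -> MISS (open row4); precharges=2
Acc 5: bank0 row1 -> MISS (open row1); precharges=3
Acc 6: bank2 row1 -> MISS (open row1); precharges=4
Acc 7: bank0 row3 -> MISS (open row3); precharges=5
Acc 8: bank2 row2 -> MISS (open row2); precharges=6
Acc 9: bank2 row3 -> MISS (open row3); precharges=7
Acc 10: bank0 row3 -> HIT
Acc 11: bank2 row4 -> MISS (open row4); precharges=8
Acc 12: bank1 row2 -> MISS (open row2); precharges=8
Acc 13: bank1 row1 -> MISS (open row1); precharges=9
Acc 14: bank0 row2 -> MISS (open row2); precharges=10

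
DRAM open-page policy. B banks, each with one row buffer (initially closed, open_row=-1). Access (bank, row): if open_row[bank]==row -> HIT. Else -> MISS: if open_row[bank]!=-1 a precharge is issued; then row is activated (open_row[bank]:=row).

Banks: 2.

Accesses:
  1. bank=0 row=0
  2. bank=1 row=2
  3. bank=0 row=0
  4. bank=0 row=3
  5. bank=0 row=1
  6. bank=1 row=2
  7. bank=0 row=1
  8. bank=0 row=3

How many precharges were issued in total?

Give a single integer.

Acc 1: bank0 row0 -> MISS (open row0); precharges=0
Acc 2: bank1 row2 -> MISS (open row2); precharges=0
Acc 3: bank0 row0 -> HIT
Acc 4: bank0 row3 -> MISS (open row3); precharges=1
Acc 5: bank0 row1 -> MISS (open row1); precharges=2
Acc 6: bank1 row2 -> HIT
Acc 7: bank0 row1 -> HIT
Acc 8: bank0 row3 -> MISS (open row3); precharges=3

Answer: 3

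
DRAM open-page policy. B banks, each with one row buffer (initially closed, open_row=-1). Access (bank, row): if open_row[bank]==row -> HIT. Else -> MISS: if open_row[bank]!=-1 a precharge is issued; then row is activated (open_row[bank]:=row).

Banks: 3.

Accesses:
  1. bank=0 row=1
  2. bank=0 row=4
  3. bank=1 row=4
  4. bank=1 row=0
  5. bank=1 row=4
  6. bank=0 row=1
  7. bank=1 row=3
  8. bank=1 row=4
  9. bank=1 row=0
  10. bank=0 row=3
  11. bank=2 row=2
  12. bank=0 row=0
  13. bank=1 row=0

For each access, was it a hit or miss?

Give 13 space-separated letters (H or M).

Acc 1: bank0 row1 -> MISS (open row1); precharges=0
Acc 2: bank0 row4 -> MISS (open row4); precharges=1
Acc 3: bank1 row4 -> MISS (open row4); precharges=1
Acc 4: bank1 row0 -> MISS (open row0); precharges=2
Acc 5: bank1 row4 -> MISS (open row4); precharges=3
Acc 6: bank0 row1 -> MISS (open row1); precharges=4
Acc 7: bank1 row3 -> MISS (open row3); precharges=5
Acc 8: bank1 row4 -> MISS (open row4); precharges=6
Acc 9: bank1 row0 -> MISS (open row0); precharges=7
Acc 10: bank0 row3 -> MISS (open row3); precharges=8
Acc 11: bank2 row2 -> MISS (open row2); precharges=8
Acc 12: bank0 row0 -> MISS (open row0); precharges=9
Acc 13: bank1 row0 -> HIT

Answer: M M M M M M M M M M M M H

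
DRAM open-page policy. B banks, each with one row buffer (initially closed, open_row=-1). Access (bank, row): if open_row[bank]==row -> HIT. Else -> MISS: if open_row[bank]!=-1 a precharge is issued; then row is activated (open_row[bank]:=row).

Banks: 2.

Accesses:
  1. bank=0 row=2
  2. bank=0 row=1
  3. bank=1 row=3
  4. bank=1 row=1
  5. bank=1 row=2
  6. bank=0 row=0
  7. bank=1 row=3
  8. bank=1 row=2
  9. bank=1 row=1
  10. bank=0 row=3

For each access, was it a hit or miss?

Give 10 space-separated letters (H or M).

Acc 1: bank0 row2 -> MISS (open row2); precharges=0
Acc 2: bank0 row1 -> MISS (open row1); precharges=1
Acc 3: bank1 row3 -> MISS (open row3); precharges=1
Acc 4: bank1 row1 -> MISS (open row1); precharges=2
Acc 5: bank1 row2 -> MISS (open row2); precharges=3
Acc 6: bank0 row0 -> MISS (open row0); precharges=4
Acc 7: bank1 row3 -> MISS (open row3); precharges=5
Acc 8: bank1 row2 -> MISS (open row2); precharges=6
Acc 9: bank1 row1 -> MISS (open row1); precharges=7
Acc 10: bank0 row3 -> MISS (open row3); precharges=8

Answer: M M M M M M M M M M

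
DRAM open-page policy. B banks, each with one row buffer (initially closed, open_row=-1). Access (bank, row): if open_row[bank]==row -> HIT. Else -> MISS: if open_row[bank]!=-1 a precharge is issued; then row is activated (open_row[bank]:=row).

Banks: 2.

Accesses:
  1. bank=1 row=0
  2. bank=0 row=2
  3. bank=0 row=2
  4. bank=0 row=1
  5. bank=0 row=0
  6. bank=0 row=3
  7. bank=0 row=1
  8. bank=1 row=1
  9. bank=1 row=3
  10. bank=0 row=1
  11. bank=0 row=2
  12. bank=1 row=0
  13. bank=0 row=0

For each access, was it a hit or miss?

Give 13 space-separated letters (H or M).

Acc 1: bank1 row0 -> MISS (open row0); precharges=0
Acc 2: bank0 row2 -> MISS (open row2); precharges=0
Acc 3: bank0 row2 -> HIT
Acc 4: bank0 row1 -> MISS (open row1); precharges=1
Acc 5: bank0 row0 -> MISS (open row0); precharges=2
Acc 6: bank0 row3 -> MISS (open row3); precharges=3
Acc 7: bank0 row1 -> MISS (open row1); precharges=4
Acc 8: bank1 row1 -> MISS (open row1); precharges=5
Acc 9: bank1 row3 -> MISS (open row3); precharges=6
Acc 10: bank0 row1 -> HIT
Acc 11: bank0 row2 -> MISS (open row2); precharges=7
Acc 12: bank1 row0 -> MISS (open row0); precharges=8
Acc 13: bank0 row0 -> MISS (open row0); precharges=9

Answer: M M H M M M M M M H M M M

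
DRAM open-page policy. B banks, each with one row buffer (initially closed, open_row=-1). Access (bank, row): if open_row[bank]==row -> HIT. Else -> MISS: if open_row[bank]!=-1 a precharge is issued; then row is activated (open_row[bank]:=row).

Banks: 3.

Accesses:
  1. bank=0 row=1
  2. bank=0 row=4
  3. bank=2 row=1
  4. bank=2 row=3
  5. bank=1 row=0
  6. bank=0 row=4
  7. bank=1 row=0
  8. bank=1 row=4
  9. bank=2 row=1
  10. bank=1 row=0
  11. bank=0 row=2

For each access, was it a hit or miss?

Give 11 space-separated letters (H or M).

Answer: M M M M M H H M M M M

Derivation:
Acc 1: bank0 row1 -> MISS (open row1); precharges=0
Acc 2: bank0 row4 -> MISS (open row4); precharges=1
Acc 3: bank2 row1 -> MISS (open row1); precharges=1
Acc 4: bank2 row3 -> MISS (open row3); precharges=2
Acc 5: bank1 row0 -> MISS (open row0); precharges=2
Acc 6: bank0 row4 -> HIT
Acc 7: bank1 row0 -> HIT
Acc 8: bank1 row4 -> MISS (open row4); precharges=3
Acc 9: bank2 row1 -> MISS (open row1); precharges=4
Acc 10: bank1 row0 -> MISS (open row0); precharges=5
Acc 11: bank0 row2 -> MISS (open row2); precharges=6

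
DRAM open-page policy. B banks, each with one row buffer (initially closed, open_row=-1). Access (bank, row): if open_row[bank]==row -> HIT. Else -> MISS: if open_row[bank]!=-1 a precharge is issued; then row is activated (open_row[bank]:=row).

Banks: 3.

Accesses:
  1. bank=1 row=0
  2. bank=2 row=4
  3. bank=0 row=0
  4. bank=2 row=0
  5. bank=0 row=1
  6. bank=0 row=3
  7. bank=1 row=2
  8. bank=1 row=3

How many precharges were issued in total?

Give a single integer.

Answer: 5

Derivation:
Acc 1: bank1 row0 -> MISS (open row0); precharges=0
Acc 2: bank2 row4 -> MISS (open row4); precharges=0
Acc 3: bank0 row0 -> MISS (open row0); precharges=0
Acc 4: bank2 row0 -> MISS (open row0); precharges=1
Acc 5: bank0 row1 -> MISS (open row1); precharges=2
Acc 6: bank0 row3 -> MISS (open row3); precharges=3
Acc 7: bank1 row2 -> MISS (open row2); precharges=4
Acc 8: bank1 row3 -> MISS (open row3); precharges=5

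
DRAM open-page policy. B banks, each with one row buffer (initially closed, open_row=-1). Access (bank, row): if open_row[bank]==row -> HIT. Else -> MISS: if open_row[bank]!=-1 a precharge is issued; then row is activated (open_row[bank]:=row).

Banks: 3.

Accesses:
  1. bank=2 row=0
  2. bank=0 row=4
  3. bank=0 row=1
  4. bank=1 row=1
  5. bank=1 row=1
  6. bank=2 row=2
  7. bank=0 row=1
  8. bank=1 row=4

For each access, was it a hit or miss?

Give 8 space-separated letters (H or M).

Answer: M M M M H M H M

Derivation:
Acc 1: bank2 row0 -> MISS (open row0); precharges=0
Acc 2: bank0 row4 -> MISS (open row4); precharges=0
Acc 3: bank0 row1 -> MISS (open row1); precharges=1
Acc 4: bank1 row1 -> MISS (open row1); precharges=1
Acc 5: bank1 row1 -> HIT
Acc 6: bank2 row2 -> MISS (open row2); precharges=2
Acc 7: bank0 row1 -> HIT
Acc 8: bank1 row4 -> MISS (open row4); precharges=3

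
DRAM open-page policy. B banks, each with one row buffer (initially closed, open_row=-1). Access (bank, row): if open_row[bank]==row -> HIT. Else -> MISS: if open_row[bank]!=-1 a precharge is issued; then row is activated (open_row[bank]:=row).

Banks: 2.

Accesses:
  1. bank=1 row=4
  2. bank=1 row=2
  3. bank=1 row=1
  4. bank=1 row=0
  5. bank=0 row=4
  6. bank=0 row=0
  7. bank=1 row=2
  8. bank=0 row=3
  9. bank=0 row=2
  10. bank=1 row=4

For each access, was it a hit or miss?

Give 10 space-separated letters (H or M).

Acc 1: bank1 row4 -> MISS (open row4); precharges=0
Acc 2: bank1 row2 -> MISS (open row2); precharges=1
Acc 3: bank1 row1 -> MISS (open row1); precharges=2
Acc 4: bank1 row0 -> MISS (open row0); precharges=3
Acc 5: bank0 row4 -> MISS (open row4); precharges=3
Acc 6: bank0 row0 -> MISS (open row0); precharges=4
Acc 7: bank1 row2 -> MISS (open row2); precharges=5
Acc 8: bank0 row3 -> MISS (open row3); precharges=6
Acc 9: bank0 row2 -> MISS (open row2); precharges=7
Acc 10: bank1 row4 -> MISS (open row4); precharges=8

Answer: M M M M M M M M M M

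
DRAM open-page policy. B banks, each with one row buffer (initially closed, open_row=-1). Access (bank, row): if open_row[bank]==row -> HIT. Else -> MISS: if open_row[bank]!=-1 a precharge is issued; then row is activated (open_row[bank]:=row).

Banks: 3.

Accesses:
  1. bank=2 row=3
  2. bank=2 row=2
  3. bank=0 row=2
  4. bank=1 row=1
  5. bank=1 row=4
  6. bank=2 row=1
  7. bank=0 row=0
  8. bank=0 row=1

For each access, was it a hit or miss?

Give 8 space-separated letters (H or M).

Acc 1: bank2 row3 -> MISS (open row3); precharges=0
Acc 2: bank2 row2 -> MISS (open row2); precharges=1
Acc 3: bank0 row2 -> MISS (open row2); precharges=1
Acc 4: bank1 row1 -> MISS (open row1); precharges=1
Acc 5: bank1 row4 -> MISS (open row4); precharges=2
Acc 6: bank2 row1 -> MISS (open row1); precharges=3
Acc 7: bank0 row0 -> MISS (open row0); precharges=4
Acc 8: bank0 row1 -> MISS (open row1); precharges=5

Answer: M M M M M M M M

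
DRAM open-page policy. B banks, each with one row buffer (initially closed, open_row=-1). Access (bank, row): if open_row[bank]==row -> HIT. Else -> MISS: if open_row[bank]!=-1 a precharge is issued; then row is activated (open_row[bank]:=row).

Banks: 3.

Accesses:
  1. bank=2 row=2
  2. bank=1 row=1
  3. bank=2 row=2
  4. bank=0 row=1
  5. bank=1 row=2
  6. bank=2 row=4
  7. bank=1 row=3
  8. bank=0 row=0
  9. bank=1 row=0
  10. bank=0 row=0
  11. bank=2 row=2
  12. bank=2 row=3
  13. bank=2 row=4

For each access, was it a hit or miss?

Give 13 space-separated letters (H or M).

Answer: M M H M M M M M M H M M M

Derivation:
Acc 1: bank2 row2 -> MISS (open row2); precharges=0
Acc 2: bank1 row1 -> MISS (open row1); precharges=0
Acc 3: bank2 row2 -> HIT
Acc 4: bank0 row1 -> MISS (open row1); precharges=0
Acc 5: bank1 row2 -> MISS (open row2); precharges=1
Acc 6: bank2 row4 -> MISS (open row4); precharges=2
Acc 7: bank1 row3 -> MISS (open row3); precharges=3
Acc 8: bank0 row0 -> MISS (open row0); precharges=4
Acc 9: bank1 row0 -> MISS (open row0); precharges=5
Acc 10: bank0 row0 -> HIT
Acc 11: bank2 row2 -> MISS (open row2); precharges=6
Acc 12: bank2 row3 -> MISS (open row3); precharges=7
Acc 13: bank2 row4 -> MISS (open row4); precharges=8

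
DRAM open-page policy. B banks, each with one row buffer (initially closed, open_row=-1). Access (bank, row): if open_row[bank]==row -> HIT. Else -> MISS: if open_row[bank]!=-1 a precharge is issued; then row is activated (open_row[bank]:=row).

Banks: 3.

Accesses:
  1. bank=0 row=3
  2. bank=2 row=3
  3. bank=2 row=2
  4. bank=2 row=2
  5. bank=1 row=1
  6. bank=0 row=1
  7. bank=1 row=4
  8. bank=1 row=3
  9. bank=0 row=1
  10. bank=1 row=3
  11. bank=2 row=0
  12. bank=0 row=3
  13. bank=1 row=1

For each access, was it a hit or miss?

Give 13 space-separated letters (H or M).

Acc 1: bank0 row3 -> MISS (open row3); precharges=0
Acc 2: bank2 row3 -> MISS (open row3); precharges=0
Acc 3: bank2 row2 -> MISS (open row2); precharges=1
Acc 4: bank2 row2 -> HIT
Acc 5: bank1 row1 -> MISS (open row1); precharges=1
Acc 6: bank0 row1 -> MISS (open row1); precharges=2
Acc 7: bank1 row4 -> MISS (open row4); precharges=3
Acc 8: bank1 row3 -> MISS (open row3); precharges=4
Acc 9: bank0 row1 -> HIT
Acc 10: bank1 row3 -> HIT
Acc 11: bank2 row0 -> MISS (open row0); precharges=5
Acc 12: bank0 row3 -> MISS (open row3); precharges=6
Acc 13: bank1 row1 -> MISS (open row1); precharges=7

Answer: M M M H M M M M H H M M M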